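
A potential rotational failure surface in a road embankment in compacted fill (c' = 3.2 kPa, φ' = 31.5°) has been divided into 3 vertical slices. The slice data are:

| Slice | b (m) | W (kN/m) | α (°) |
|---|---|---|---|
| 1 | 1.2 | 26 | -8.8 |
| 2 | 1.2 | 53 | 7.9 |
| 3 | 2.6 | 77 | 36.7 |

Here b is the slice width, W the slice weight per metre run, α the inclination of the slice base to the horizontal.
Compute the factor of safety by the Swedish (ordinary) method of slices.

FS = 2.11

Ordinary method of slices: FS = Σ[c'·Δl_i + (W_i cosα_i)·tanφ'] / Σ W_i sinα_i, with Δl_i = b_i / cosα_i.
Slice 1: Δl = 1.2/cos(-8.8°) = 1.214 m; N'_1 = 26·cos(-8.8°) = 25.7; c'Δl = 3.89; W sinα = -4.0
Slice 2: Δl = 1.2/cos7.9° = 1.211 m; N'_2 = 53·cos7.9° = 52.5; c'Δl = 3.88; W sinα = 7.3
Slice 3: Δl = 2.6/cos36.7° = 3.243 m; N'_3 = 77·cos36.7° = 61.7; c'Δl = 10.38; W sinα = 46.0
Σc'Δl = 18.1 kN/m; ΣN' = 139.9 kN/m; ΣW sinα = 49.3 kN/m
Resisting = 18.1 + 139.9·tan31.5° = 18.1 + 85.7 = 103.9 kN/m
FS = 103.9 / 49.3 = 2.106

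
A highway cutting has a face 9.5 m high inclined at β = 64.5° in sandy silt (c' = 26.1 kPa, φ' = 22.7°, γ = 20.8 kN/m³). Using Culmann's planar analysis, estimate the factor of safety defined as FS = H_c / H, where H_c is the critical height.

H_c = (4c'/γ) · sinβ cosφ' / [1 − cos(β − φ')]
    = (4·26.1/20.8) · sin64.5°·cos22.7° / [1 − cos41.8°]
    = 5.019 · 0.8327 / 0.2545 = 16.42 m
FS = H_c / H = 16.42 / 9.5 = 1.728

FS = 1.73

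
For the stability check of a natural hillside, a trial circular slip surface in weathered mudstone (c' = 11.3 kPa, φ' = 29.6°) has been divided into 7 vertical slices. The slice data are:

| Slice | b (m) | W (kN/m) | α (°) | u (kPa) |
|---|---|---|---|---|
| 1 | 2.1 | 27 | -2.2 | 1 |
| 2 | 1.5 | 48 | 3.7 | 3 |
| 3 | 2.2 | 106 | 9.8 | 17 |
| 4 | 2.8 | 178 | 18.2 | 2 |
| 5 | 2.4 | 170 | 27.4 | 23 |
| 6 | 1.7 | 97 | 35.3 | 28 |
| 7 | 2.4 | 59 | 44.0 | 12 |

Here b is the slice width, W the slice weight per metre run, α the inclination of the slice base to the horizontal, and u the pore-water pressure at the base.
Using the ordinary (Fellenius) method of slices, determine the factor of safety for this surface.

Ordinary method of slices: FS = Σ[c'·Δl_i + (W_i cosα_i − u_i·Δl_i)·tanφ'] / Σ W_i sinα_i, with Δl_i = b_i / cosα_i.
Slice 1: Δl = 2.1/cos(-2.2°) = 2.102 m; N'_1 = 27·cos(-2.2°) − 1·2.102 = 24.9; c'Δl = 23.75; W sinα = -1.0
Slice 2: Δl = 1.5/cos3.7° = 1.503 m; N'_2 = 48·cos3.7° − 3·1.503 = 43.4; c'Δl = 16.99; W sinα = 3.1
Slice 3: Δl = 2.2/cos9.8° = 2.233 m; N'_3 = 106·cos9.8° − 17·2.233 = 66.5; c'Δl = 25.23; W sinα = 18.0
Slice 4: Δl = 2.8/cos18.2° = 2.947 m; N'_4 = 178·cos18.2° − 2·2.947 = 163.2; c'Δl = 33.31; W sinα = 55.6
Slice 5: Δl = 2.4/cos27.4° = 2.703 m; N'_5 = 170·cos27.4° − 23·2.703 = 88.8; c'Δl = 30.55; W sinα = 78.2
Slice 6: Δl = 1.7/cos35.3° = 2.083 m; N'_6 = 97·cos35.3° − 28·2.083 = 20.8; c'Δl = 23.54; W sinα = 56.1
Slice 7: Δl = 2.4/cos44.0° = 3.336 m; N'_7 = 59·cos44.0° − 12·3.336 = 2.4; c'Δl = 37.70; W sinα = 41.0
Σc'Δl = 191.1 kN/m; ΣN' = 410.0 kN/m; ΣW sinα = 251.0 kN/m
Resisting = 191.1 + 410.0·tan29.6° = 191.1 + 232.9 = 423.9 kN/m
FS = 423.9 / 251.0 = 1.689

FS = 1.69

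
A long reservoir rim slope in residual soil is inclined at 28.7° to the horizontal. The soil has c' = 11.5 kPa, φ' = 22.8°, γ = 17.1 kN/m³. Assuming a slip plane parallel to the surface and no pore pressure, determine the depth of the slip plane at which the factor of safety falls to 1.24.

Setting FS = 1.24 in FS = [c' + γz cos²β tanφ'] / [γz sinβ cosβ] and solving for z:
z = c' / [γ cosβ (FS·sinβ − cosβ·tanφ')]
  = 11.5 / [17.1·cos28.7°·(1.24·sin28.7° − cos28.7°·tan22.8°)]
  = 11.5 / [17.1·0.8771·(1.24·0.4802 − 0.8771·0.4204)]
  = 11.5 / 3.4012 = 3.381 m

z = 3.38 m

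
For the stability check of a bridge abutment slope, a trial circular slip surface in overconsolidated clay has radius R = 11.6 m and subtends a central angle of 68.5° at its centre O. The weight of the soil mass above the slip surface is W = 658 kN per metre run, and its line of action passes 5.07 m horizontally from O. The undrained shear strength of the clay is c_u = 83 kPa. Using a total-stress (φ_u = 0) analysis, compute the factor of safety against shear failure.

FS = 4.00

Taking moments about the centre O, the resisting moment is provided by the undrained shear strength acting along the arc:
Arc length L_a = R·θ = 11.6·(68.5°·π/180) = 11.6·1.1956 = 13.87 m
M_R = c_u·L_a·R = 83·13.87·11.6 = 13352.5 kN·m/m
M_D = W·d = 658·5.07 = 3336.1 kN·m/m
FS = M_R / M_D = 13352.5 / 3336.1 = 4.002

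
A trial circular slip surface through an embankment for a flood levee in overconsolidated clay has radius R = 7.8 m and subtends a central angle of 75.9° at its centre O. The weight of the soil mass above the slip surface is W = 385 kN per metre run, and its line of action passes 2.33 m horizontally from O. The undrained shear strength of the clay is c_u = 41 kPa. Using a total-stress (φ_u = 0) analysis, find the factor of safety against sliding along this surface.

FS = 3.68

Taking moments about the centre O, the resisting moment is provided by the undrained shear strength acting along the arc:
Arc length L_a = R·θ = 7.8·(75.9°·π/180) = 7.8·1.3247 = 10.33 m
M_R = c_u·L_a·R = 41·10.33·7.8 = 3304.4 kN·m/m
M_D = W·d = 385·2.33 = 897.1 kN·m/m
FS = M_R / M_D = 3304.4 / 897.1 = 3.684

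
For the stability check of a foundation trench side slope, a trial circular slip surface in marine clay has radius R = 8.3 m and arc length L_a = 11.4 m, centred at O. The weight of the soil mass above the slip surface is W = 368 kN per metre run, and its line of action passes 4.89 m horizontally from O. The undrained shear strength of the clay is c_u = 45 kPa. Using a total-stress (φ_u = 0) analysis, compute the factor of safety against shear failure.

Taking moments about the centre O, the resisting moment is provided by the undrained shear strength acting along the arc:
M_R = c_u·L_a·R = 45·11.40·8.3 = 4257.9 kN·m/m
M_D = W·d = 368·4.89 = 1799.5 kN·m/m
FS = M_R / M_D = 4257.9 / 1799.5 = 2.366

FS = 2.37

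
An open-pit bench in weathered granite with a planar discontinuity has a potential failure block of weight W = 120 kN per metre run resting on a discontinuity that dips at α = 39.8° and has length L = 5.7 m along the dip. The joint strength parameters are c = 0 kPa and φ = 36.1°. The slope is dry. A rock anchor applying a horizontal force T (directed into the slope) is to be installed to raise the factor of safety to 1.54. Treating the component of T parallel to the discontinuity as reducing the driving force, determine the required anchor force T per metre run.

Resolving forces along and normal to the sliding plane, with the horizontal anchor force T adding T·sinα to the effective normal force and T·cosα acting up the plane against the driving force:
FS = [cL + (W cosα + T sinα) tanφ] / [W sinα − T cosα]
Without the anchor: N' = 92.2 kN/m, driving T_d = 76.8 kN/m, resisting R = 0·5.7 + 92.2·tan36.1° = 67.2 kN/m, FS = 0.88.
Setting FS = 1.54 and solving for T:
1.54·(76.8 − T cos39.8°) = 67.2 + T sin39.8°·tan36.1°
T·(sin39.8°·tan36.1° + 1.54·cos39.8°) = 1.54·76.8 − 67.2
T·(0.6401·0.7292 + 1.54·0.7683) = 118.3 − 67.2 = 51.1
T·1.6499 = 51.1
T = 30.9 kN/m

T = 31 kN/m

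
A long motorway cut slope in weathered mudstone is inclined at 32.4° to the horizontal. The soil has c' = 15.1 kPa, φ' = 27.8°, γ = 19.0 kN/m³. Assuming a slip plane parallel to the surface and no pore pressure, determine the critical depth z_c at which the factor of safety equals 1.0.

Setting FS = 1.00 in FS = [c' + γz cos²β tanφ'] / [γz sinβ cosβ] and solving for z:
z = c' / [γ cosβ (FS·sinβ − cosβ·tanφ')]
  = 15.1 / [19.0·cos32.4°·(1.00·sin32.4° − cos32.4°·tan27.8°)]
  = 15.1 / [19.0·0.8443·(1.00·0.5358 − 0.8443·0.5272)]
  = 15.1 / 1.4544 = 10.382 m

z_c = 10.38 m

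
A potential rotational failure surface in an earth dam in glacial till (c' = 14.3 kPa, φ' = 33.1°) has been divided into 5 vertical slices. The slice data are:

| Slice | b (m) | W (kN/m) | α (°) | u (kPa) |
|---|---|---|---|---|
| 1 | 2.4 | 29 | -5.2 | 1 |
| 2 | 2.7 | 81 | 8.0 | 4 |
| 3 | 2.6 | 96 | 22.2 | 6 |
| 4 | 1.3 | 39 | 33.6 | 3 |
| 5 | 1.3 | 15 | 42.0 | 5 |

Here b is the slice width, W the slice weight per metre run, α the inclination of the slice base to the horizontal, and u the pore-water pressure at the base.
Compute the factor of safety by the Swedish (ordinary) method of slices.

FS = 3.79

Ordinary method of slices: FS = Σ[c'·Δl_i + (W_i cosα_i − u_i·Δl_i)·tanφ'] / Σ W_i sinα_i, with Δl_i = b_i / cosα_i.
Slice 1: Δl = 2.4/cos(-5.2°) = 2.410 m; N'_1 = 29·cos(-5.2°) − 1·2.410 = 26.5; c'Δl = 34.46; W sinα = -2.6
Slice 2: Δl = 2.7/cos8.0° = 2.727 m; N'_2 = 81·cos8.0° − 4·2.727 = 69.3; c'Δl = 38.99; W sinα = 11.3
Slice 3: Δl = 2.6/cos22.2° = 2.808 m; N'_3 = 96·cos22.2° − 6·2.808 = 72.0; c'Δl = 40.16; W sinα = 36.3
Slice 4: Δl = 1.3/cos33.6° = 1.561 m; N'_4 = 39·cos33.6° − 3·1.561 = 27.8; c'Δl = 22.32; W sinα = 21.6
Slice 5: Δl = 1.3/cos42.0° = 1.749 m; N'_5 = 15·cos42.0° − 5·1.749 = 2.4; c'Δl = 25.02; W sinα = 10.0
Σc'Δl = 160.9 kN/m; ΣN' = 198.0 kN/m; ΣW sinα = 76.5 kN/m
Resisting = 160.9 + 198.0·tan33.1° = 160.9 + 129.1 = 290.0 kN/m
FS = 290.0 / 76.5 = 3.789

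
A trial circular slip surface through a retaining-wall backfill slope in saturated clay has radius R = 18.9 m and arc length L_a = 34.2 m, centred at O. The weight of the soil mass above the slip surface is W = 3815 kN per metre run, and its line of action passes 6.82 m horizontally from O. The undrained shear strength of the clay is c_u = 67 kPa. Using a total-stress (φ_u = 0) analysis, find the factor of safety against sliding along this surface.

FS = 1.66

Taking moments about the centre O, the resisting moment is provided by the undrained shear strength acting along the arc:
M_R = c_u·L_a·R = 67·34.20·18.9 = 43307.5 kN·m/m
M_D = W·d = 3815·6.82 = 26018.3 kN·m/m
FS = M_R / M_D = 43307.5 / 26018.3 = 1.664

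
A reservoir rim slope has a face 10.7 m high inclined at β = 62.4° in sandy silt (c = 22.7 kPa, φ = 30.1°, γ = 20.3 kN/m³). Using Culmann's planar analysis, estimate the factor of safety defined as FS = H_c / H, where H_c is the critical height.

FS = 2.07

H_c = (4c/γ) · sinβ cosφ / [1 − cos(β − φ)]
    = (4·22.7/20.3) · sin62.4°·cos30.1° / [1 − cos32.3°]
    = 4.473 · 0.7667 / 0.1547 = 22.16 m
FS = H_c / H = 22.16 / 10.7 = 2.071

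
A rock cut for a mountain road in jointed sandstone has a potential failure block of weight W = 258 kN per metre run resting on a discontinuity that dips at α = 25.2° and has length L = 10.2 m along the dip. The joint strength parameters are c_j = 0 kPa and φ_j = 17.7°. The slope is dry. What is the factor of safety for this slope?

FS = 0.68

Resolving the block weight along and normal to the plane and applying the Mohr–Coulomb strength on the joint:
N' = W cosα = 258·cos25.2° = 233.4 kN/m
Driving force T = W sinα = 258·sin25.2° = 109.9 kN/m
Resisting force R = c_j·L + N'·tanφ_j = 0·10.2 + 233.4·tan17.7° = 0.0 + 74.5 = 74.5 kN/m
FS = R / T = 74.5 / 109.9 = 0.678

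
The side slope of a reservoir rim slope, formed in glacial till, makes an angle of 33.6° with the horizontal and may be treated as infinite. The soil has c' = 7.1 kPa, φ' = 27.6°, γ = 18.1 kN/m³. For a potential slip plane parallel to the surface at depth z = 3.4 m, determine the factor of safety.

FS = 1.04

For an infinite slope with a slip plane parallel to the surface (no pore pressure): FS = [c' + γz cos²β tanφ'] / [γz sinβ cosβ].
γz = 18.1·3.4 = 61.54 kN/m²
Numerator = 7.1 + 61.54·cos²33.6°·tan27.6° = 7.1 + 61.54·0.6938·0.5228 = 29.420 kPa
Denominator = 61.54·sin33.6°·cos33.6° = 61.54·0.5534·0.8329 = 28.366 kPa
FS = 29.420 / 28.366 = 1.037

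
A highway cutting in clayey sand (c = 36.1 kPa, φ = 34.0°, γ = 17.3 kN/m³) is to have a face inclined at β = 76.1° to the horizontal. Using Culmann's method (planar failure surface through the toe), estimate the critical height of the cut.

H_c = 26.03 m

Culmann's analysis gives the critical failure plane at α_cr = (β + φ)/2 = (76.1 + 34.0)/2 = 55.0°, and the critical height
H_c = (4c/γ) · sinβ cosφ / [1 − cos(β − φ)]
    = (4·36.1/17.3) · sin76.1°·cos34.0° / [1 − cos(42.1°)]
    = 8.347 · 0.9707·0.8290 / [1 − 0.7420]
    = 8.347 · 0.8048 / 0.2580
    = 26.03 m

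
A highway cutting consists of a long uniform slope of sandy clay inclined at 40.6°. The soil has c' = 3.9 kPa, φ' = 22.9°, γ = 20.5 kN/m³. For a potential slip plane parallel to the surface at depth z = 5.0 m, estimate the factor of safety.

FS = 0.57

For an infinite slope with a slip plane parallel to the surface (no pore pressure): FS = [c' + γz cos²β tanφ'] / [γz sinβ cosβ].
γz = 20.5·5.0 = 102.50 kN/m²
Numerator = 3.9 + 102.50·cos²40.6°·tan22.9° = 3.9 + 102.50·0.5765·0.4224 = 28.861 kPa
Denominator = 102.50·sin40.6°·cos40.6° = 102.50·0.6508·0.7593 = 50.647 kPa
FS = 28.861 / 50.647 = 0.570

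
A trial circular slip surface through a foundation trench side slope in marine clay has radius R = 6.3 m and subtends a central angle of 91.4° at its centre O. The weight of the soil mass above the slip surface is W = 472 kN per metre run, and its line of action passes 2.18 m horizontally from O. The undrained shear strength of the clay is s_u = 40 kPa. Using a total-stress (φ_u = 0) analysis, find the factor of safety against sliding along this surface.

Taking moments about the centre O, the resisting moment is provided by the undrained shear strength acting along the arc:
Arc length L_a = R·θ = 6.3·(91.4°·π/180) = 6.3·1.5952 = 10.05 m
M_R = s_u·L_a·R = 40·10.05·6.3 = 2532.6 kN·m/m
M_D = W·d = 472·2.18 = 1029.0 kN·m/m
FS = M_R / M_D = 2532.6 / 1029.0 = 2.461

FS = 2.46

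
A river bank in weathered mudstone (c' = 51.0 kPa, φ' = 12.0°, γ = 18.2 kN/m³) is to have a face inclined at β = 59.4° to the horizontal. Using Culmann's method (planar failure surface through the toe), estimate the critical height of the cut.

H_c = 29.21 m

Culmann's analysis gives the critical failure plane at α_cr = (β + φ')/2 = (59.4 + 12.0)/2 = 35.7°, and the critical height
H_c = (4c'/γ) · sinβ cosφ' / [1 − cos(β − φ')]
    = (4·51.0/18.2) · sin59.4°·cos12.0° / [1 − cos(47.4°)]
    = 11.209 · 0.8607·0.9781 / [1 − 0.6769]
    = 11.209 · 0.8419 / 0.3231
    = 29.21 m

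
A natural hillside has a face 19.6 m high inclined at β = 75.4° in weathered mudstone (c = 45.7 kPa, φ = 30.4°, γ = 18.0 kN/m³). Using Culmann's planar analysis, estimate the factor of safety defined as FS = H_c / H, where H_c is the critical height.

H_c = (4c/γ) · sinβ cosφ / [1 − cos(β − φ)]
    = (4·45.7/18.0) · sin75.4°·cos30.4° / [1 − cos45.0°]
    = 10.156 · 0.8347 / 0.2929 = 28.94 m
FS = H_c / H = 28.94 / 19.6 = 1.477

FS = 1.48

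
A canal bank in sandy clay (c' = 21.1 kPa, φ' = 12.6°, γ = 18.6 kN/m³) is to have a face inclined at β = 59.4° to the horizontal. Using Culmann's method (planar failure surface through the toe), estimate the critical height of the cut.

H_c = 12.08 m

Culmann's analysis gives the critical failure plane at α_cr = (β + φ')/2 = (59.4 + 12.6)/2 = 36.0°, and the critical height
H_c = (4c'/γ) · sinβ cosφ' / [1 − cos(β − φ')]
    = (4·21.1/18.6) · sin59.4°·cos12.6° / [1 − cos(46.8°)]
    = 4.538 · 0.8607·0.9759 / [1 − 0.6845]
    = 4.538 · 0.8400 / 0.3155
    = 12.08 m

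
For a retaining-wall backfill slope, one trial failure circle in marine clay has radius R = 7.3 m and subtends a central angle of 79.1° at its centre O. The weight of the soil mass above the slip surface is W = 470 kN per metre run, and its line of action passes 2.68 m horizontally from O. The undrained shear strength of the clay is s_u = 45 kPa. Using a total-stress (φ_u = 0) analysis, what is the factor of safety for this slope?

FS = 2.63

Taking moments about the centre O, the resisting moment is provided by the undrained shear strength acting along the arc:
Arc length L_a = R·θ = 7.3·(79.1°·π/180) = 7.3·1.3806 = 10.08 m
M_R = s_u·L_a·R = 45·10.08·7.3 = 3310.6 kN·m/m
M_D = W·d = 470·2.68 = 1259.6 kN·m/m
FS = M_R / M_D = 3310.6 / 1259.6 = 2.628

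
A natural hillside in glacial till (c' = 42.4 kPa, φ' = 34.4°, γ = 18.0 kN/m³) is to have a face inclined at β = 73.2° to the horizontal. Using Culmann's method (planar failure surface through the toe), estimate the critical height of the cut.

Culmann's analysis gives the critical failure plane at α_cr = (β + φ')/2 = (73.2 + 34.4)/2 = 53.8°, and the critical height
H_c = (4c'/γ) · sinβ cosφ' / [1 − cos(β − φ')]
    = (4·42.4/18.0) · sin73.2°·cos34.4° / [1 − cos(38.8°)]
    = 9.422 · 0.9573·0.8251 / [1 − 0.7793]
    = 9.422 · 0.7899 / 0.2207
    = 33.73 m

H_c = 33.73 m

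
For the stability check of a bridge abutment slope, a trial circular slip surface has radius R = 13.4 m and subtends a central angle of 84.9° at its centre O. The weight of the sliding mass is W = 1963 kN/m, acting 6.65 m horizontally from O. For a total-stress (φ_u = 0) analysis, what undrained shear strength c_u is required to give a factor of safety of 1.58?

FS = c_u·L_a·R / (W·d), so c_u = FS·W·d / (L_a·R).
Arc length L_a = R·θ = 13.4·(84.9°·π/180) = 13.4·1.4818 = 19.86 m
c_u = 1.58·1963·6.65 / (19.86·13.4) = 20625.2 / 266.07 = 77.52 kPa

c_u = 77.5 kPa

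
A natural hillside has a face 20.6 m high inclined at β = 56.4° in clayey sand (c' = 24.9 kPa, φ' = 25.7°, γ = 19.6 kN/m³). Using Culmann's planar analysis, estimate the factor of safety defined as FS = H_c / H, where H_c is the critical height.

H_c = (4c'/γ) · sinβ cosφ' / [1 − cos(β − φ')]
    = (4·24.9/19.6) · sin56.4°·cos25.7° / [1 − cos30.7°]
    = 5.082 · 0.7505 / 0.1401 = 27.21 m
FS = H_c / H = 27.21 / 20.6 = 1.321

FS = 1.32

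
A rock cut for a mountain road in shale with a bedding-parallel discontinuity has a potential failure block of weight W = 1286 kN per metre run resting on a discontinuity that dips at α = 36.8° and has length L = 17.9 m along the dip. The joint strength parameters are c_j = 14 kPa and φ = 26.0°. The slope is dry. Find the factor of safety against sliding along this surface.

FS = 0.98

Resolving the block weight along and normal to the plane and applying the Mohr–Coulomb strength on the joint:
N' = W cosα = 1286·cos36.8° = 1029.7 kN/m
Driving force T = W sinα = 1286·sin36.8° = 770.3 kN/m
Resisting force R = c_j·L + N'·tanφ = 14·17.9 + 1029.7·tan26.0° = 250.6 + 502.2 = 752.8 kN/m
FS = R / T = 752.8 / 770.3 = 0.977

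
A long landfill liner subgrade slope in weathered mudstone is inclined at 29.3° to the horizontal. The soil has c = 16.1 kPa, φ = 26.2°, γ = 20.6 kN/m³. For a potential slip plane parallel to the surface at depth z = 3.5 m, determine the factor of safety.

For an infinite slope with a slip plane parallel to the surface (no pore pressure): FS = [c + γz cos²β tanφ] / [γz sinβ cosβ].
γz = 20.6·3.5 = 72.10 kN/m²
Numerator = 16.1 + 72.10·cos²29.3°·tan26.2° = 16.1 + 72.10·0.7605·0.4921 = 43.081 kPa
Denominator = 72.10·sin29.3°·cos29.3° = 72.10·0.4894·0.8721 = 30.771 kPa
FS = 43.081 / 30.771 = 1.400

FS = 1.40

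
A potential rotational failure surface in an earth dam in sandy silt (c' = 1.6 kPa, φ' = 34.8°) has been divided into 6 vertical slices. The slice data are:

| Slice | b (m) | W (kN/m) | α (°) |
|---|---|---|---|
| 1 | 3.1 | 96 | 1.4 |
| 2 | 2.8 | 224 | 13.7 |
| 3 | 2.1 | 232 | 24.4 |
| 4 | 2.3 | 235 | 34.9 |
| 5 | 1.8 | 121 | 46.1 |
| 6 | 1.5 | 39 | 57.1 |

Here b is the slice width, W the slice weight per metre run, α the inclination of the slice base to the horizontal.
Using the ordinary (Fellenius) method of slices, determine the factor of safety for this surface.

Ordinary method of slices: FS = Σ[c'·Δl_i + (W_i cosα_i)·tanφ'] / Σ W_i sinα_i, with Δl_i = b_i / cosα_i.
Slice 1: Δl = 3.1/cos1.4° = 3.101 m; N'_1 = 96·cos1.4° = 96.0; c'Δl = 4.96; W sinα = 2.3
Slice 2: Δl = 2.8/cos13.7° = 2.882 m; N'_2 = 224·cos13.7° = 217.6; c'Δl = 4.61; W sinα = 53.1
Slice 3: Δl = 2.1/cos24.4° = 2.306 m; N'_3 = 232·cos24.4° = 211.3; c'Δl = 3.69; W sinα = 95.8
Slice 4: Δl = 2.3/cos34.9° = 2.804 m; N'_4 = 235·cos34.9° = 192.7; c'Δl = 4.49; W sinα = 134.5
Slice 5: Δl = 1.8/cos46.1° = 2.596 m; N'_5 = 121·cos46.1° = 83.9; c'Δl = 4.15; W sinα = 87.2
Slice 6: Δl = 1.5/cos57.1° = 2.762 m; N'_6 = 39·cos57.1° = 21.2; c'Δl = 4.42; W sinα = 32.7
Σc'Δl = 26.3 kN/m; ΣN' = 822.7 kN/m; ΣW sinα = 405.6 kN/m
Resisting = 26.3 + 822.7·tan34.8° = 26.3 + 571.8 = 598.1 kN/m
FS = 598.1 / 405.6 = 1.475

FS = 1.47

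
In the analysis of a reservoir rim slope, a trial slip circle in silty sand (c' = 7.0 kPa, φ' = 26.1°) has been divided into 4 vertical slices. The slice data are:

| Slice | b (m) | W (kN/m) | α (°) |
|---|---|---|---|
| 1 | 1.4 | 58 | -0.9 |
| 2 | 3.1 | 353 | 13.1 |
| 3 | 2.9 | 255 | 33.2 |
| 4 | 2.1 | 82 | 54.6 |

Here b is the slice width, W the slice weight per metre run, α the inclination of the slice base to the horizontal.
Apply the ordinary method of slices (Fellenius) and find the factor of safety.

Ordinary method of slices: FS = Σ[c'·Δl_i + (W_i cosα_i)·tanφ'] / Σ W_i sinα_i, with Δl_i = b_i / cosα_i.
Slice 1: Δl = 1.4/cos(-0.9°) = 1.400 m; N'_1 = 58·cos(-0.9°) = 58.0; c'Δl = 9.80; W sinα = -0.9
Slice 2: Δl = 3.1/cos13.1° = 3.183 m; N'_2 = 353·cos13.1° = 343.8; c'Δl = 22.28; W sinα = 80.0
Slice 3: Δl = 2.9/cos33.2° = 3.466 m; N'_3 = 255·cos33.2° = 213.4; c'Δl = 24.26; W sinα = 139.6
Slice 4: Δl = 2.1/cos54.6° = 3.625 m; N'_4 = 82·cos54.6° = 47.5; c'Δl = 25.38; W sinα = 66.8
Σc'Δl = 81.7 kN/m; ΣN' = 662.7 kN/m; ΣW sinα = 285.6 kN/m
Resisting = 81.7 + 662.7·tan26.1° = 81.7 + 324.6 = 406.4 kN/m
FS = 406.4 / 285.6 = 1.423

FS = 1.42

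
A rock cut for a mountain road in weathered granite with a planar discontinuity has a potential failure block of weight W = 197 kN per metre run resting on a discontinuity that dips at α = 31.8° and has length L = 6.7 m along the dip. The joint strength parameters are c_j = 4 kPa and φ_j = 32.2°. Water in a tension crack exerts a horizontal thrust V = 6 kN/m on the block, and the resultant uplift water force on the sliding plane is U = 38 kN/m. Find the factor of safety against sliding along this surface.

FS = 0.98

Resolving the block weight along and normal to the plane and applying the Mohr–Coulomb strength on the joint:
N' = W cosα − U − V sinα = 197·cos31.8° − 38 − 6·sin31.8° = 126.3 kN/m
Driving force T = W sinα + V cosα = 197·sin31.8° + 6·cos31.8° = 108.9 kN/m
Resisting force R = c_j·L + N'·tanφ_j = 4·6.7 + 126.3·tan32.2° = 26.8 + 79.5 = 106.3 kN/m
FS = R / T = 106.3 / 108.9 = 0.976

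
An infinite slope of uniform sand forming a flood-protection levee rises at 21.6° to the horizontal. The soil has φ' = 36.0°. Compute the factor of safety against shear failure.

For a dry cohesionless infinite slope the factor of safety is FS = tanφ' / tanβ.
FS = tan36.0° / tan21.6° = 0.7265 / 0.3959 = 1.835

FS = 1.84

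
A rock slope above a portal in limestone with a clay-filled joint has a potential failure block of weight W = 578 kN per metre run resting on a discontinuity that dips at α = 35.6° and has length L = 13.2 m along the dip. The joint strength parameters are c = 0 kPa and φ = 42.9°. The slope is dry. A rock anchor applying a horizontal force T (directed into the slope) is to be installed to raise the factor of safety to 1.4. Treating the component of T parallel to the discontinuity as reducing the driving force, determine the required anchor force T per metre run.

Resolving forces along and normal to the sliding plane, with the horizontal anchor force T adding T·sinα to the effective normal force and T·cosα acting up the plane against the driving force:
FS = [cL + (W cosα + T sinα) tanφ] / [W sinα − T cosα]
Without the anchor: N' = 470.0 kN/m, driving T_d = 336.5 kN/m, resisting R = 0·13.2 + 470.0·tan42.9° = 436.7 kN/m, FS = 1.30.
Setting FS = 1.4 and solving for T:
1.4·(336.5 − T cos35.6°) = 436.7 + T sin35.6°·tan42.9°
T·(sin35.6°·tan42.9° + 1.4·cos35.6°) = 1.4·336.5 − 436.7
T·(0.5821·0.9293 + 1.4·0.8131) = 471.1 − 436.7 = 34.3
T·1.6793 = 34.3
T = 20.4 kN/m

T = 20 kN/m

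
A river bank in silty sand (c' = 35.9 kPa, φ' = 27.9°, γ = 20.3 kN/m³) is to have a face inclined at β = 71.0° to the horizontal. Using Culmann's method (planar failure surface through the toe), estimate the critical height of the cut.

H_c = 21.91 m

Culmann's analysis gives the critical failure plane at α_cr = (β + φ')/2 = (71.0 + 27.9)/2 = 49.5°, and the critical height
H_c = (4c'/γ) · sinβ cosφ' / [1 − cos(β − φ')]
    = (4·35.9/20.3) · sin71.0°·cos27.9° / [1 − cos(43.1°)]
    = 7.074 · 0.9455·0.8838 / [1 − 0.7302]
    = 7.074 · 0.8356 / 0.2698
    = 21.91 m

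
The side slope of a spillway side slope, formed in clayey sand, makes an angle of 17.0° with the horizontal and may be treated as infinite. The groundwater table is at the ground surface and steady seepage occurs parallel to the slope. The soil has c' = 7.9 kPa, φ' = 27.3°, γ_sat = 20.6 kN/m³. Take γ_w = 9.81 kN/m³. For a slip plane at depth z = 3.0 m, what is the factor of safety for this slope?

FS = 1.34

With seepage parallel to the slope and the water table at the surface, the effective normal stress on the slip plane uses the buoyant unit weight γ' = γ_sat − γ_w while the driving shear stress uses γ_sat:
FS = [c' + γ' z cos²β tanφ'] / [γ_sat z sinβ cosβ]
γ' = 20.6 − 9.81 = 10.79 kN/m³
Numerator = 7.9 + 10.79·3.0·cos²17.0°·tan27.3° = 7.9 + 10.79·3.0·0.9145·0.5161 = 23.179 kPa
Denominator = 20.6·3.0·sin17.0°·cos17.0° = 20.6·3.0·0.2924·0.9563 = 17.279 kPa
FS = 23.179 / 17.279 = 1.341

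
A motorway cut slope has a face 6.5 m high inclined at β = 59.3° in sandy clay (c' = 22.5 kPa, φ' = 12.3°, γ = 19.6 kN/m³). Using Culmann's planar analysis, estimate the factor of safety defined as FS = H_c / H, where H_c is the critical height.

FS = 1.87

H_c = (4c'/γ) · sinβ cosφ' / [1 − cos(β − φ')]
    = (4·22.5/19.6) · sin59.3°·cos12.3° / [1 − cos47.0°]
    = 4.592 · 0.8401 / 0.3180 = 12.13 m
FS = H_c / H = 12.13 / 6.5 = 1.866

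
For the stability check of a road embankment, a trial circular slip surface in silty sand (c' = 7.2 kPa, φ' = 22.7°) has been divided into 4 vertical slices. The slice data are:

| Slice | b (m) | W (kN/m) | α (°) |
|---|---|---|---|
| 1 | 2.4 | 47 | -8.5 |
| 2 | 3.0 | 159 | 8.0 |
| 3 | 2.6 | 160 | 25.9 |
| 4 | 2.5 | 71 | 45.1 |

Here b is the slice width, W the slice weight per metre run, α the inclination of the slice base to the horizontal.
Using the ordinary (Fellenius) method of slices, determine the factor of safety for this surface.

Ordinary method of slices: FS = Σ[c'·Δl_i + (W_i cosα_i)·tanφ'] / Σ W_i sinα_i, with Δl_i = b_i / cosα_i.
Slice 1: Δl = 2.4/cos(-8.5°) = 2.427 m; N'_1 = 47·cos(-8.5°) = 46.5; c'Δl = 17.47; W sinα = -6.9
Slice 2: Δl = 3.0/cos8.0° = 3.029 m; N'_2 = 159·cos8.0° = 157.5; c'Δl = 21.81; W sinα = 22.1
Slice 3: Δl = 2.6/cos25.9° = 2.890 m; N'_3 = 160·cos25.9° = 143.9; c'Δl = 20.81; W sinα = 69.9
Slice 4: Δl = 2.5/cos45.1° = 3.542 m; N'_4 = 71·cos45.1° = 50.1; c'Δl = 25.50; W sinα = 50.3
Σc'Δl = 85.6 kN/m; ΣN' = 398.0 kN/m; ΣW sinα = 135.4 kN/m
Resisting = 85.6 + 398.0·tan22.7° = 85.6 + 166.5 = 252.1 kN/m
FS = 252.1 / 135.4 = 1.862

FS = 1.86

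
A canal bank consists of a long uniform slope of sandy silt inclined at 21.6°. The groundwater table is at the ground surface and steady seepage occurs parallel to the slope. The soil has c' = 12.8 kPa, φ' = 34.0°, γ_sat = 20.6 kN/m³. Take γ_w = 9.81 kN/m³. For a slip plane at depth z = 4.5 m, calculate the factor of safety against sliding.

With seepage parallel to the slope and the water table at the surface, the effective normal stress on the slip plane uses the buoyant unit weight γ' = γ_sat − γ_w while the driving shear stress uses γ_sat:
FS = [c' + γ' z cos²β tanφ'] / [γ_sat z sinβ cosβ]
γ' = 20.6 − 9.81 = 10.79 kN/m³
Numerator = 12.8 + 10.79·4.5·cos²21.6°·tan34.0° = 12.8 + 10.79·4.5·0.8645·0.6745 = 41.113 kPa
Denominator = 20.6·4.5·sin21.6°·cos21.6° = 20.6·4.5·0.3681·0.9298 = 31.729 kPa
FS = 41.113 / 31.729 = 1.296

FS = 1.30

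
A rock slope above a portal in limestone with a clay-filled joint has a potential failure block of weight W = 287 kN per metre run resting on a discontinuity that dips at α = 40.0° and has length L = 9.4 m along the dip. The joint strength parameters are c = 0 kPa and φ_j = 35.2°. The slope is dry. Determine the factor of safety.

Resolving the block weight along and normal to the plane and applying the Mohr–Coulomb strength on the joint:
N' = W cosα = 287·cos40.0° = 219.9 kN/m
Driving force T = W sinα = 287·sin40.0° = 184.5 kN/m
Resisting force R = c·L + N'·tanφ_j = 0·9.4 + 219.9·tan35.2° = 0.0 + 155.1 = 155.1 kN/m
FS = R / T = 155.1 / 184.5 = 0.841

FS = 0.84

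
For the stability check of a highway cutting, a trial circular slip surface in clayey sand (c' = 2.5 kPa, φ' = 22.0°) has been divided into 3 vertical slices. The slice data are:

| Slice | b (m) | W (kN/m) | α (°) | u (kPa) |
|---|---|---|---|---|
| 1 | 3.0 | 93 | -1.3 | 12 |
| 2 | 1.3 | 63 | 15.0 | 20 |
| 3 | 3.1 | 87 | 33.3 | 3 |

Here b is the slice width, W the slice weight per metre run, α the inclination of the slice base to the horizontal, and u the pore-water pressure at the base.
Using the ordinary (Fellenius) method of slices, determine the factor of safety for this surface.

Ordinary method of slices: FS = Σ[c'·Δl_i + (W_i cosα_i − u_i·Δl_i)·tanφ'] / Σ W_i sinα_i, with Δl_i = b_i / cosα_i.
Slice 1: Δl = 3.0/cos(-1.3°) = 3.001 m; N'_1 = 93·cos(-1.3°) − 12·3.001 = 57.0; c'Δl = 7.50; W sinα = -2.1
Slice 2: Δl = 1.3/cos15.0° = 1.346 m; N'_2 = 63·cos15.0° − 20·1.346 = 33.9; c'Δl = 3.36; W sinα = 16.3
Slice 3: Δl = 3.1/cos33.3° = 3.709 m; N'_3 = 87·cos33.3° − 3·3.709 = 61.6; c'Δl = 9.27; W sinα = 47.8
Σc'Δl = 20.1 kN/m; ΣN' = 152.5 kN/m; ΣW sinα = 62.0 kN/m
Resisting = 20.1 + 152.5·tan22.0° = 20.1 + 61.6 = 81.7 kN/m
FS = 81.7 / 62.0 = 1.319

FS = 1.32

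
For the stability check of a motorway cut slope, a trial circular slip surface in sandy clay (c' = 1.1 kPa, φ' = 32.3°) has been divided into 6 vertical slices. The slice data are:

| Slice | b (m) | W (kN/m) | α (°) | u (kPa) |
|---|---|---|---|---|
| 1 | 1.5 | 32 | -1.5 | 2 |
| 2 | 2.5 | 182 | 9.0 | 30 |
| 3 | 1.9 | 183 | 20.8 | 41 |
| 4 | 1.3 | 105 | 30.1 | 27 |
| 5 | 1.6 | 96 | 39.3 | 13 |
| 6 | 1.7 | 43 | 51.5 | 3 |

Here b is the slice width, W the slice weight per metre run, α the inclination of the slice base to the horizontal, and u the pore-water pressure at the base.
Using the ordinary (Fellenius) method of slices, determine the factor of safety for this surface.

FS = 0.94

Ordinary method of slices: FS = Σ[c'·Δl_i + (W_i cosα_i − u_i·Δl_i)·tanφ'] / Σ W_i sinα_i, with Δl_i = b_i / cosα_i.
Slice 1: Δl = 1.5/cos(-1.5°) = 1.501 m; N'_1 = 32·cos(-1.5°) − 2·1.501 = 29.0; c'Δl = 1.65; W sinα = -0.8
Slice 2: Δl = 2.5/cos9.0° = 2.531 m; N'_2 = 182·cos9.0° − 30·2.531 = 103.8; c'Δl = 2.78; W sinα = 28.5
Slice 3: Δl = 1.9/cos20.8° = 2.032 m; N'_3 = 183·cos20.8° − 41·2.032 = 87.7; c'Δl = 2.24; W sinα = 65.0
Slice 4: Δl = 1.3/cos30.1° = 1.503 m; N'_4 = 105·cos30.1° − 27·1.503 = 50.3; c'Δl = 1.65; W sinα = 52.7
Slice 5: Δl = 1.6/cos39.3° = 2.068 m; N'_5 = 96·cos39.3° − 13·2.068 = 47.4; c'Δl = 2.27; W sinα = 60.8
Slice 6: Δl = 1.7/cos51.5° = 2.731 m; N'_6 = 43·cos51.5° − 3·2.731 = 18.6; c'Δl = 3.00; W sinα = 33.7
Σc'Δl = 13.6 kN/m; ΣN' = 336.8 kN/m; ΣW sinα = 239.7 kN/m
Resisting = 13.6 + 336.8·tan32.3° = 13.6 + 212.9 = 226.5 kN/m
FS = 226.5 / 239.7 = 0.945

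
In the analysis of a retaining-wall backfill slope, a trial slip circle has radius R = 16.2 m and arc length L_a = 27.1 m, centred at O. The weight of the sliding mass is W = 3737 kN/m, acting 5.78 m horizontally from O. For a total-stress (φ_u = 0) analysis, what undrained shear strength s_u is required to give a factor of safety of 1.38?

FS = s_u·L_a·R / (W·d), so s_u = FS·W·d / (L_a·R).
s_u = 1.38·3737·5.78 / (27.10·16.2) = 29807.8 / 439.02 = 67.90 kPa

s_u = 67.9 kPa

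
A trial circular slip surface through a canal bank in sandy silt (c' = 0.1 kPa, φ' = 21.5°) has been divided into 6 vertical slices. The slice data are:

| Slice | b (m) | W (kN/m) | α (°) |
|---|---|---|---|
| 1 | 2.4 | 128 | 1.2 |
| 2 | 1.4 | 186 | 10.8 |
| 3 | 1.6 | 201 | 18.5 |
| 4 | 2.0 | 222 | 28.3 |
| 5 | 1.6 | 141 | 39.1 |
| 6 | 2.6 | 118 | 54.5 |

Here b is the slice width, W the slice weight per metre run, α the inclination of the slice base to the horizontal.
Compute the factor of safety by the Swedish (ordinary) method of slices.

FS = 0.88

Ordinary method of slices: FS = Σ[c'·Δl_i + (W_i cosα_i)·tanφ'] / Σ W_i sinα_i, with Δl_i = b_i / cosα_i.
Slice 1: Δl = 2.4/cos1.2° = 2.401 m; N'_1 = 128·cos1.2° = 128.0; c'Δl = 0.24; W sinα = 2.7
Slice 2: Δl = 1.4/cos10.8° = 1.425 m; N'_2 = 186·cos10.8° = 182.7; c'Δl = 0.14; W sinα = 34.9
Slice 3: Δl = 1.6/cos18.5° = 1.687 m; N'_3 = 201·cos18.5° = 190.6; c'Δl = 0.17; W sinα = 63.8
Slice 4: Δl = 2.0/cos28.3° = 2.271 m; N'_4 = 222·cos28.3° = 195.5; c'Δl = 0.23; W sinα = 105.2
Slice 5: Δl = 1.6/cos39.1° = 2.062 m; N'_5 = 141·cos39.1° = 109.4; c'Δl = 0.21; W sinα = 88.9
Slice 6: Δl = 2.6/cos54.5° = 4.477 m; N'_6 = 118·cos54.5° = 68.5; c'Δl = 0.45; W sinα = 96.1
Σc'Δl = 1.4 kN/m; ΣN' = 874.7 kN/m; ΣW sinα = 391.6 kN/m
Resisting = 1.4 + 874.7·tan21.5° = 1.4 + 344.6 = 346.0 kN/m
FS = 346.0 / 391.6 = 0.884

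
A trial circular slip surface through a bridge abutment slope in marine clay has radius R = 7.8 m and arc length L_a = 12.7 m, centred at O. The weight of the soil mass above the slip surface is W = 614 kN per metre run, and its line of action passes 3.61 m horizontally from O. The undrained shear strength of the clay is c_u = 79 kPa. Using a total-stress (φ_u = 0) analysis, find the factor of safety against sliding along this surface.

Taking moments about the centre O, the resisting moment is provided by the undrained shear strength acting along the arc:
M_R = c_u·L_a·R = 79·12.70·7.8 = 7825.7 kN·m/m
M_D = W·d = 614·3.61 = 2216.5 kN·m/m
FS = M_R / M_D = 7825.7 / 2216.5 = 3.531

FS = 3.53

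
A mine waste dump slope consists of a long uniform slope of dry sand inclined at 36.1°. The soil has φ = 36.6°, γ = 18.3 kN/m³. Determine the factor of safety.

For a dry cohesionless infinite slope the factor of safety is FS = tanφ / tanβ.
FS = tan36.6° / tan36.1° = 0.7427 / 0.7292 = 1.018

FS = 1.02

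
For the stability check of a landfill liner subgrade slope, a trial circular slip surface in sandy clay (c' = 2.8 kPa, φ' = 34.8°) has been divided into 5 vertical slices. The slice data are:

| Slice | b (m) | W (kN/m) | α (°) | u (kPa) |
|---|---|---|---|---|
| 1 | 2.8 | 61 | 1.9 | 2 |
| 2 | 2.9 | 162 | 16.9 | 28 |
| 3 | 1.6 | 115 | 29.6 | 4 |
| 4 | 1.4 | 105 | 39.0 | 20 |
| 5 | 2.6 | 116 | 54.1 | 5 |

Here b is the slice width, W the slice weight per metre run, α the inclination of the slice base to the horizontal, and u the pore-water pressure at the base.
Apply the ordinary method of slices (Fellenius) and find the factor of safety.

FS = 0.96

Ordinary method of slices: FS = Σ[c'·Δl_i + (W_i cosα_i − u_i·Δl_i)·tanφ'] / Σ W_i sinα_i, with Δl_i = b_i / cosα_i.
Slice 1: Δl = 2.8/cos1.9° = 2.802 m; N'_1 = 61·cos1.9° − 2·2.802 = 55.4; c'Δl = 7.84; W sinα = 2.0
Slice 2: Δl = 2.9/cos16.9° = 3.031 m; N'_2 = 162·cos16.9° − 28·3.031 = 70.1; c'Δl = 8.49; W sinα = 47.1
Slice 3: Δl = 1.6/cos29.6° = 1.840 m; N'_3 = 115·cos29.6° − 4·1.840 = 92.6; c'Δl = 5.15; W sinα = 56.8
Slice 4: Δl = 1.4/cos39.0° = 1.801 m; N'_4 = 105·cos39.0° − 20·1.801 = 45.6; c'Δl = 5.04; W sinα = 66.1
Slice 5: Δl = 2.6/cos54.1° = 4.434 m; N'_5 = 116·cos54.1° − 5·4.434 = 45.8; c'Δl = 12.42; W sinα = 94.0
Σc'Δl = 38.9 kN/m; ΣN' = 309.6 kN/m; ΣW sinα = 266.0 kN/m
Resisting = 38.9 + 309.6·tan34.8° = 38.9 + 215.1 = 254.1 kN/m
FS = 254.1 / 266.0 = 0.955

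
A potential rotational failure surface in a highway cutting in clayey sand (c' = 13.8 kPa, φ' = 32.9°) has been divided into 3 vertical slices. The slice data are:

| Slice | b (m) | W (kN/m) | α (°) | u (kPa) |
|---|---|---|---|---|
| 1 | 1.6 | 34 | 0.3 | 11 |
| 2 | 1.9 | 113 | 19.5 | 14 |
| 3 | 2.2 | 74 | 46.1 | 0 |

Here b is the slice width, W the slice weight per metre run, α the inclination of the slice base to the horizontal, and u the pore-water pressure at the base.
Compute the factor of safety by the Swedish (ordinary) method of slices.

Ordinary method of slices: FS = Σ[c'·Δl_i + (W_i cosα_i − u_i·Δl_i)·tanφ'] / Σ W_i sinα_i, with Δl_i = b_i / cosα_i.
Slice 1: Δl = 1.6/cos0.3° = 1.600 m; N'_1 = 34·cos0.3° − 11·1.600 = 16.4; c'Δl = 22.08; W sinα = 0.2
Slice 2: Δl = 1.9/cos19.5° = 2.016 m; N'_2 = 113·cos19.5° − 14·2.016 = 78.3; c'Δl = 27.82; W sinα = 37.7
Slice 3: Δl = 2.2/cos46.1° = 3.173 m; N'_3 = 74·cos46.1° − 0·3.173 = 51.3; c'Δl = 43.78; W sinα = 53.3
Σc'Δl = 93.7 kN/m; ΣN' = 146.0 kN/m; ΣW sinα = 91.2 kN/m
Resisting = 93.7 + 146.0·tan32.9° = 93.7 + 94.5 = 188.1 kN/m
FS = 188.1 / 91.2 = 2.062

FS = 2.06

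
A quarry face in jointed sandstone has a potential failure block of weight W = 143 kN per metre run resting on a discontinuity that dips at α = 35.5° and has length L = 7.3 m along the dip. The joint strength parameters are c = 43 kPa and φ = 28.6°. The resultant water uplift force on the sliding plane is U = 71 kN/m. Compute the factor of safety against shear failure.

FS = 4.08

Resolving the block weight along and normal to the plane and applying the Mohr–Coulomb strength on the joint:
N' = W cosα − U = 143·cos35.5° − 71 = 45.4 kN/m
Driving force T = W sinα = 143·sin35.5° = 83.0 kN/m
Resisting force R = c·L + N'·tanφ = 43·7.3 + 45.4·tan28.6° = 313.9 + 24.8 = 338.7 kN/m
FS = R / T = 338.7 / 83.0 = 4.078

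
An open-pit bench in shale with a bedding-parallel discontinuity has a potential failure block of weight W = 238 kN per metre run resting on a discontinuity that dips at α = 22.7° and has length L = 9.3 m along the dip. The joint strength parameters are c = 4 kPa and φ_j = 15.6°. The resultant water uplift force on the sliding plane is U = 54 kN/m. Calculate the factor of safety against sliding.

Resolving the block weight along and normal to the plane and applying the Mohr–Coulomb strength on the joint:
N' = W cosα − U = 238·cos22.7° − 54 = 165.6 kN/m
Driving force T = W sinα = 238·sin22.7° = 91.8 kN/m
Resisting force R = c·L + N'·tanφ_j = 4·9.3 + 165.6·tan15.6° = 37.2 + 46.2 = 83.4 kN/m
FS = R / T = 83.4 / 91.8 = 0.908

FS = 0.91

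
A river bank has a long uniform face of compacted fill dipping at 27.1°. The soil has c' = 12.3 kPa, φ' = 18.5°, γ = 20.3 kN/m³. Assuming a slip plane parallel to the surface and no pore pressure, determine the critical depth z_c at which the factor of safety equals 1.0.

Setting FS = 1.00 in FS = [c' + γz cos²β tanφ'] / [γz sinβ cosβ] and solving for z:
z = c' / [γ cosβ (FS·sinβ − cosβ·tanφ')]
  = 12.3 / [20.3·cos27.1°·(1.00·sin27.1° − cos27.1°·tan18.5°)]
  = 12.3 / [20.3·0.8902·(1.00·0.4555 − 0.8902·0.3346)]
  = 12.3 / 2.8496 = 4.316 m

z_c = 4.32 m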